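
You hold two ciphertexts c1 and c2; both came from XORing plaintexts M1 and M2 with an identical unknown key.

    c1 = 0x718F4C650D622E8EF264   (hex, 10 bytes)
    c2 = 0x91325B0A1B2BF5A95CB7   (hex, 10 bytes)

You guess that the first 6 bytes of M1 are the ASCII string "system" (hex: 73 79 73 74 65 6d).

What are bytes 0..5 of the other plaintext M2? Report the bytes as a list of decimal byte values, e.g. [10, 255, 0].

First, c1 ⊕ c2 = (M1 ⊕ K) ⊕ (M2 ⊕ K) = M1 ⊕ M2, so the key drops out. Then M2 = (M1 ⊕ M2) ⊕ M1 over the first 6 bytes.
byte 0: (71 ⊕ 91) ⊕ 73 = e0 ⊕ 73 = 93
byte 1: (8f ⊕ 32) ⊕ 79 = bd ⊕ 79 = c4
byte 2: (4c ⊕ 5b) ⊕ 73 = 17 ⊕ 73 = 64
byte 3: (65 ⊕ 0a) ⊕ 74 = 6f ⊕ 74 = 1b
byte 4: (0d ⊕ 1b) ⊕ 65 = 16 ⊕ 65 = 73
byte 5: (62 ⊕ 2b) ⊕ 6d = 49 ⊕ 6d = 24

[147, 196, 100, 27, 115, 36]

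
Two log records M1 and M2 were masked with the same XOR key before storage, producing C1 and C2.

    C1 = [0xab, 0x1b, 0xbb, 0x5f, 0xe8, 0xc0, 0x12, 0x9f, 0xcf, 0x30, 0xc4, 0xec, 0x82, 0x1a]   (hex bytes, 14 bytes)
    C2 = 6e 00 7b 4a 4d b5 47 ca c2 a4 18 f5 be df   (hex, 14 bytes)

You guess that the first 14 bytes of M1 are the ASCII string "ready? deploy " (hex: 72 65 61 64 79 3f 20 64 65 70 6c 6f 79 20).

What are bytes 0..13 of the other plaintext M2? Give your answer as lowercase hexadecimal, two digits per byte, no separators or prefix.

b77ea171dc4a753168e4b07645e5

First, C1 ⊕ C2 = (M1 ⊕ K) ⊕ (M2 ⊕ K) = M1 ⊕ M2, so the key drops out. Then M2 = (M1 ⊕ M2) ⊕ M1 over the first 14 bytes.
byte 0: (ab XOR 6e) XOR 72 = c5 XOR 72 = b7
byte 1: (1b XOR 00) XOR 65 = 1b XOR 65 = 7e
byte 2: (bb XOR 7b) XOR 61 = c0 XOR 61 = a1
byte 3: (5f XOR 4a) XOR 64 = 15 XOR 64 = 71
byte 4: (e8 XOR 4d) XOR 79 = a5 XOR 79 = dc
byte 5: (c0 XOR b5) XOR 3f = 75 XOR 3f = 4a
byte 6: (12 XOR 47) XOR 20 = 55 XOR 20 = 75
byte 7: (9f XOR ca) XOR 64 = 55 XOR 64 = 31
byte 8: (cf XOR c2) XOR 65 = 0d XOR 65 = 68
byte 9: (30 XOR a4) XOR 70 = 94 XOR 70 = e4
byte 10: (c4 XOR 18) XOR 6c = dc XOR 6c = b0
byte 11: (ec XOR f5) XOR 6f = 19 XOR 6f = 76
byte 12: (82 XOR be) XOR 79 = 3c XOR 79 = 45
byte 13: (1a XOR df) XOR 20 = c5 XOR 20 = e5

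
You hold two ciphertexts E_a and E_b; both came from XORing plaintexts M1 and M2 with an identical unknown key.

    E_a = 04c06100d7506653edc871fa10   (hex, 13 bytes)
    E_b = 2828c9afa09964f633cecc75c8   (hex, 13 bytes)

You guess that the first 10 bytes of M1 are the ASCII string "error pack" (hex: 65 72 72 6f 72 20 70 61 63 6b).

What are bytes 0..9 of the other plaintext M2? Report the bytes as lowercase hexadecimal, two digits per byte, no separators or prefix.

First, E_a ⊕ E_b = (M1 ⊕ K) ⊕ (M2 ⊕ K) = M1 ⊕ M2, so the key drops out. Then M2 = (M1 ⊕ M2) ⊕ M1 over the first 10 bytes.
byte 0: (04 xor 28) xor 65 = 2c xor 65 = 49
byte 1: (c0 xor 28) xor 72 = e8 xor 72 = 9a
byte 2: (61 xor c9) xor 72 = a8 xor 72 = da
byte 3: (00 xor af) xor 6f = af xor 6f = c0
byte 4: (d7 xor a0) xor 72 = 77 xor 72 = 05
byte 5: (50 xor 99) xor 20 = c9 xor 20 = e9
byte 6: (66 xor 64) xor 70 = 02 xor 70 = 72
byte 7: (53 xor f6) xor 61 = a5 xor 61 = c4
byte 8: (ed xor 33) xor 63 = de xor 63 = bd
byte 9: (c8 xor ce) xor 6b = 06 xor 6b = 6d

499adac005e972c4bd6d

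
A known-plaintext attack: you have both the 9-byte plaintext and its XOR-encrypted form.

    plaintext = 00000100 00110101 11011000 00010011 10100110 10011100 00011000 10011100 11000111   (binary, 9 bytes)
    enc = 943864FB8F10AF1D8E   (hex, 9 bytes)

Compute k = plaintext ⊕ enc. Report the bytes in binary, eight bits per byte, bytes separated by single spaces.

Since enc = plaintext ⊕ k, XORing both sides with plaintext gives k = plaintext ⊕ enc.
byte 0: 04 xor 94 = 90
byte 1: 35 xor 38 = 0d
byte 2: d8 xor 64 = bc
byte 3: 13 xor fb = e8
byte 4: a6 xor 8f = 29
byte 5: 9c xor 10 = 8c
byte 6: 18 xor af = b7
byte 7: 9c xor 1d = 81
byte 8: c7 xor 8e = 49

10010000 00001101 10111100 11101000 00101001 10001100 10110111 10000001 01001001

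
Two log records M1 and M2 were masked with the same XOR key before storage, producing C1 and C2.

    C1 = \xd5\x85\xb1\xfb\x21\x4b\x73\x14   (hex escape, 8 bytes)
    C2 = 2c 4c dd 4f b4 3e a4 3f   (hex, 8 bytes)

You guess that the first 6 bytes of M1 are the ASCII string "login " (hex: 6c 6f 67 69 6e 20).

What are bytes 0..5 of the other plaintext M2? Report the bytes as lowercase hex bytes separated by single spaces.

First, C1 ⊕ C2 = (M1 ⊕ K) ⊕ (M2 ⊕ K) = M1 ⊕ M2, so the key drops out. Then M2 = (M1 ⊕ M2) ⊕ M1 over the first 6 bytes.
byte 0: (d5 xor 2c) xor 6c = f9 xor 6c = 95
byte 1: (85 xor 4c) xor 6f = c9 xor 6f = a6
byte 2: (b1 xor dd) xor 67 = 6c xor 67 = 0b
byte 3: (fb xor 4f) xor 69 = b4 xor 69 = dd
byte 4: (21 xor b4) xor 6e = 95 xor 6e = fb
byte 5: (4b xor 3e) xor 20 = 75 xor 20 = 55

95 a6 0b dd fb 55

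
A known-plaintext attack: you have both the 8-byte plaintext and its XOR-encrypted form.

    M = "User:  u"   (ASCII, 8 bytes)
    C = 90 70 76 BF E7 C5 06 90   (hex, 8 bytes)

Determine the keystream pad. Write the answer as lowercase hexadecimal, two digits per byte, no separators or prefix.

Since C = M ⊕ pad, XORing both sides with M gives pad = M ⊕ C.
55 XOR 90 = c5
73 XOR 70 = 03
65 XOR 76 = 13
72 XOR bf = cd
3a XOR e7 = dd
20 XOR c5 = e5
20 XOR 06 = 26
75 XOR 90 = e5

c50313cddde526e5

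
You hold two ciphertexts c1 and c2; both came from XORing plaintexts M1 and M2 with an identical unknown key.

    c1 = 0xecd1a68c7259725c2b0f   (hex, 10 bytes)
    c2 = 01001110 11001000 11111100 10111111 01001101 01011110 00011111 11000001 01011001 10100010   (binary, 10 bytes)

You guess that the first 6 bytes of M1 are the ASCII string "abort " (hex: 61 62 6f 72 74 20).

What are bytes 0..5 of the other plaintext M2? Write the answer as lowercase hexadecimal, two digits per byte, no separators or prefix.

First, c1 ⊕ c2 = (M1 ⊕ K) ⊕ (M2 ⊕ K) = M1 ⊕ M2, so the key drops out. Then M2 = (M1 ⊕ M2) ⊕ M1 over the first 6 bytes.
byte 0: (ec ^ 4e) ^ 61 = a2 ^ 61 = c3
byte 1: (d1 ^ c8) ^ 62 = 19 ^ 62 = 7b
byte 2: (a6 ^ fc) ^ 6f = 5a ^ 6f = 35
byte 3: (8c ^ bf) ^ 72 = 33 ^ 72 = 41
byte 4: (72 ^ 4d) ^ 74 = 3f ^ 74 = 4b
byte 5: (59 ^ 5e) ^ 20 = 07 ^ 20 = 27

c37b35414b27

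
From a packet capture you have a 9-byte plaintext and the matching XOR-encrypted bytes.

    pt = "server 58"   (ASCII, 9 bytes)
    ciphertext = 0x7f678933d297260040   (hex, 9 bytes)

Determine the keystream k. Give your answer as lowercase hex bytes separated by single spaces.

0c 02 fb 45 b7 e5 06 35 78

Since ciphertext = pt ⊕ k, XORing both sides with pt gives k = pt ⊕ ciphertext.
byte 0: 01110011 ⊕ 01111111 = 00001100
byte 1: 01100101 ⊕ 01100111 = 00000010
byte 2: 01110010 ⊕ 10001001 = 11111011
byte 3: 01110110 ⊕ 00110011 = 01000101
byte 4: 01100101 ⊕ 11010010 = 10110111
byte 5: 01110010 ⊕ 10010111 = 11100101
byte 6: 00100000 ⊕ 00100110 = 00000110
byte 7: 00110101 ⊕ 00000000 = 00110101
byte 8: 00111000 ⊕ 01000000 = 01111000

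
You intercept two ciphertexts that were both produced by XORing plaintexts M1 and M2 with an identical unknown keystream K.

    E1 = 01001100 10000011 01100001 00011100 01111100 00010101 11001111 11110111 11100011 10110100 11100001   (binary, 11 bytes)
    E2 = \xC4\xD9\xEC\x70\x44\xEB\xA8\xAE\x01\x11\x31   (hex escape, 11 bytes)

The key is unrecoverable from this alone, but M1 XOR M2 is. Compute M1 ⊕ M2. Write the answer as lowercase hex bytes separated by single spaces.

88 5a 8d 6c 38 fe 67 59 e2 a5 d0

E1 ⊕ E2 = (M1 ⊕ K) ⊕ (M2 ⊕ K) = M1 ⊕ M2 — the shared key cancels under XOR.
4c ⊕ c4 = 88
83 ⊕ d9 = 5a
61 ⊕ ec = 8d
1c ⊕ 70 = 6c
7c ⊕ 44 = 38
15 ⊕ eb = fe
cf ⊕ a8 = 67
f7 ⊕ ae = 59
e3 ⊕ 01 = e2
b4 ⊕ 11 = a5
e1 ⊕ 31 = d0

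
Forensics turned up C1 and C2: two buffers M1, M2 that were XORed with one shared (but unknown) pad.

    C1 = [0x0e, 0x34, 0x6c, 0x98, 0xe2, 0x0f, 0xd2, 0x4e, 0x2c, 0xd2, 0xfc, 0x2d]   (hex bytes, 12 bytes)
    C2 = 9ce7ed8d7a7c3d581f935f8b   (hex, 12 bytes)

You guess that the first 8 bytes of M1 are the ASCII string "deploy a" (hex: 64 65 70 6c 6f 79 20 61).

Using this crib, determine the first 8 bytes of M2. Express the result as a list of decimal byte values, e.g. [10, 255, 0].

[246, 182, 241, 121, 247, 10, 207, 119]

First, C1 ⊕ C2 = (M1 ⊕ K) ⊕ (M2 ⊕ K) = M1 ⊕ M2, so the key drops out. Then M2 = (M1 ⊕ M2) ⊕ M1 over the first 8 bytes.
byte 0: (0e ⊕ 9c) ⊕ 64 = 92 ⊕ 64 = f6
byte 1: (34 ⊕ e7) ⊕ 65 = d3 ⊕ 65 = b6
byte 2: (6c ⊕ ed) ⊕ 70 = 81 ⊕ 70 = f1
byte 3: (98 ⊕ 8d) ⊕ 6c = 15 ⊕ 6c = 79
byte 4: (e2 ⊕ 7a) ⊕ 6f = 98 ⊕ 6f = f7
byte 5: (0f ⊕ 7c) ⊕ 79 = 73 ⊕ 79 = 0a
byte 6: (d2 ⊕ 3d) ⊕ 20 = ef ⊕ 20 = cf
byte 7: (4e ⊕ 58) ⊕ 61 = 16 ⊕ 61 = 77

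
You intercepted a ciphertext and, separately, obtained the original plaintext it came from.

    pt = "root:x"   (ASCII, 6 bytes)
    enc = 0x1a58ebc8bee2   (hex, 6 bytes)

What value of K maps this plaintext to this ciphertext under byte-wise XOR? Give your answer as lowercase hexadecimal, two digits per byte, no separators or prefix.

683784bc849a

Since enc = pt ⊕ K, XORing both sides with pt gives K = pt ⊕ enc.
114 xor  26 = 104
111 xor  88 =  55
111 xor 235 = 132
116 xor 200 = 188
 58 xor 190 = 132
120 xor 226 = 154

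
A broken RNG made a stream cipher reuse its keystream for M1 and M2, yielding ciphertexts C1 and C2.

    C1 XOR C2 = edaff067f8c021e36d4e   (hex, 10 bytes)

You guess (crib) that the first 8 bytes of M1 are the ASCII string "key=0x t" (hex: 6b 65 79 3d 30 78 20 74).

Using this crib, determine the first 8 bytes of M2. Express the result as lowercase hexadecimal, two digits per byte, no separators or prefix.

86ca895ac8b80197

Since C1 ⊕ C2 = M1 ⊕ M2, XORing with the guessed M1 bytes yields the corresponding M2 bytes: M2 = (C1 ⊕ C2) ⊕ M1.
237 xor 107 = 134
175 xor 101 = 202
240 xor 121 = 137
103 xor  61 =  90
248 xor  48 = 200
192 xor 120 = 184
 33 xor  32 =   1
227 xor 116 = 151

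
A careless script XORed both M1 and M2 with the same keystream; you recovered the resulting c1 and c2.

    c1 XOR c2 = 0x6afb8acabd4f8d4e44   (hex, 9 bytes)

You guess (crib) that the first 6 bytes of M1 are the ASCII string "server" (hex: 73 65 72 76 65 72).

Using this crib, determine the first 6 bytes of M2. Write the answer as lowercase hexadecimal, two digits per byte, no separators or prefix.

Since c1 ⊕ c2 = M1 ⊕ M2, XORing with the guessed M1 bytes yields the corresponding M2 bytes: M2 = (c1 ⊕ c2) ⊕ M1.
byte 0: 6a xor 73 = 19
byte 1: fb xor 65 = 9e
byte 2: 8a xor 72 = f8
byte 3: ca xor 76 = bc
byte 4: bd xor 65 = d8
byte 5: 4f xor 72 = 3d

199ef8bcd83d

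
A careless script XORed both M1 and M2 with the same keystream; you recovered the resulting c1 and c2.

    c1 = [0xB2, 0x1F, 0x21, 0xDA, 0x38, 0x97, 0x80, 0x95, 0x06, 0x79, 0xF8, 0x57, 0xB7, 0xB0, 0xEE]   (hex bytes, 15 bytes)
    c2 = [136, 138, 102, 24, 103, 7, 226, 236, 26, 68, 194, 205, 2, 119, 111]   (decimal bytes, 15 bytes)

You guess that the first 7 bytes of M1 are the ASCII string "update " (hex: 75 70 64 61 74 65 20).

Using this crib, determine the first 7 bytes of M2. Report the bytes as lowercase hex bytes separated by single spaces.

4f e5 23 a3 2b f5 42

First, c1 ⊕ c2 = (M1 ⊕ K) ⊕ (M2 ⊕ K) = M1 ⊕ M2, so the key drops out. Then M2 = (M1 ⊕ M2) ⊕ M1 over the first 7 bytes.
byte 0: (b2 xor 88) xor 75 = 3a xor 75 = 4f
byte 1: (1f xor 8a) xor 70 = 95 xor 70 = e5
byte 2: (21 xor 66) xor 64 = 47 xor 64 = 23
byte 3: (da xor 18) xor 61 = c2 xor 61 = a3
byte 4: (38 xor 67) xor 74 = 5f xor 74 = 2b
byte 5: (97 xor 07) xor 65 = 90 xor 65 = f5
byte 6: (80 xor e2) xor 20 = 62 xor 20 = 42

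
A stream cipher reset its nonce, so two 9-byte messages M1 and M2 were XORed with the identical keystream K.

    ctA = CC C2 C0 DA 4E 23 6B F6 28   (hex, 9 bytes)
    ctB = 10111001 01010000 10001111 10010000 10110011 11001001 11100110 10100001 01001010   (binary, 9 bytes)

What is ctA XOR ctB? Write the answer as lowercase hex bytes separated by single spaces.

ctA ⊕ ctB = (M1 ⊕ K) ⊕ (M2 ⊕ K) = M1 ⊕ M2 — the shared key cancels under XOR.
cc XOR b9 = 75
c2 XOR 50 = 92
c0 XOR 8f = 4f
da XOR 90 = 4a
4e XOR b3 = fd
23 XOR c9 = ea
6b XOR e6 = 8d
f6 XOR a1 = 57
28 XOR 4a = 62

75 92 4f 4a fd ea 8d 57 62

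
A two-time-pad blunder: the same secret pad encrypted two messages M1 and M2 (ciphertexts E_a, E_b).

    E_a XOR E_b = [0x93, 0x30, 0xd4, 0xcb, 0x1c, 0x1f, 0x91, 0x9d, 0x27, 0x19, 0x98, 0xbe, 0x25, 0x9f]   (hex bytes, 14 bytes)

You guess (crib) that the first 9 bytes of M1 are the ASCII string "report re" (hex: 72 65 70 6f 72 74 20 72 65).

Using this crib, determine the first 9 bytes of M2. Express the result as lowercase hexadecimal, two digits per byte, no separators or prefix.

Since E_a ⊕ E_b = M1 ⊕ M2, XORing with the guessed M1 bytes yields the corresponding M2 bytes: M2 = (E_a ⊕ E_b) ⊕ M1.
93 ⊕ 72 = e1
30 ⊕ 65 = 55
d4 ⊕ 70 = a4
cb ⊕ 6f = a4
1c ⊕ 72 = 6e
1f ⊕ 74 = 6b
91 ⊕ 20 = b1
9d ⊕ 72 = ef
27 ⊕ 65 = 42

e155a4a46e6bb1ef42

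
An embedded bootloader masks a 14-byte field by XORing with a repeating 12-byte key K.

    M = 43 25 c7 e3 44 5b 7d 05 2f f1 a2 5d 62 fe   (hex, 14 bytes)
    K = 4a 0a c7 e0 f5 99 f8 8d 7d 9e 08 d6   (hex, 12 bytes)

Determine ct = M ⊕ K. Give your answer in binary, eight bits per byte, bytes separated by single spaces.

The 12-byte key repeats, so the effective keystream is 4a 0a c7 e0 f5 99 f8 8d 7d 9e 08 d6 4a 0a.
byte 0: 43 xor 4a = 09
byte 1: 25 xor 0a = 2f
byte 2: c7 xor c7 = 00
byte 3: e3 xor e0 = 03
byte 4: 44 xor f5 = b1
byte 5: 5b xor 99 = c2
byte 6: 7d xor f8 = 85
byte 7: 05 xor 8d = 88
byte 8: 2f xor 7d = 52
byte 9: f1 xor 9e = 6f
byte 10: a2 xor 08 = aa
byte 11: 5d xor d6 = 8b
byte 12: 62 xor 4a = 28
byte 13: fe xor 0a = f4

00001001 00101111 00000000 00000011 10110001 11000010 10000101 10001000 01010010 01101111 10101010 10001011 00101000 11110100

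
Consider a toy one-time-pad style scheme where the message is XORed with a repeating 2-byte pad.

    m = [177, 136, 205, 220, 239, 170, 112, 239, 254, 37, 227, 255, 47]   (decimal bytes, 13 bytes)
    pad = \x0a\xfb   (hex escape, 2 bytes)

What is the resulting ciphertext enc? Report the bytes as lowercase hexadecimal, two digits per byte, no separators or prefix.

bb73c727e5517a14f4dee90425

The 2-byte key repeats, so the effective keystream is 0a fb 0a fb 0a fb 0a fb 0a fb 0a fb 0a.
byte 0: 10110001 XOR 00001010 = 10111011
byte 1: 10001000 XOR 11111011 = 01110011
byte 2: 11001101 XOR 00001010 = 11000111
byte 3: 11011100 XOR 11111011 = 00100111
byte 4: 11101111 XOR 00001010 = 11100101
byte 5: 10101010 XOR 11111011 = 01010001
byte 6: 01110000 XOR 00001010 = 01111010
byte 7: 11101111 XOR 11111011 = 00010100
byte 8: 11111110 XOR 00001010 = 11110100
byte 9: 00100101 XOR 11111011 = 11011110
byte 10: 11100011 XOR 00001010 = 11101001
byte 11: 11111111 XOR 11111011 = 00000100
byte 12: 00101111 XOR 00001010 = 00100101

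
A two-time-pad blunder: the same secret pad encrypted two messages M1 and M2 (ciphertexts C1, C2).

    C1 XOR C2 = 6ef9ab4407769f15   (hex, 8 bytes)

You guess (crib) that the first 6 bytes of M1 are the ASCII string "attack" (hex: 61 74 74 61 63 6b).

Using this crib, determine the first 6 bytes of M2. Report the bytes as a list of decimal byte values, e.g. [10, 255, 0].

[15, 141, 223, 37, 100, 29]

Since C1 ⊕ C2 = M1 ⊕ M2, XORing with the guessed M1 bytes yields the corresponding M2 bytes: M2 = (C1 ⊕ C2) ⊕ M1.
byte 0: 110 ^  97 =  15
byte 1: 249 ^ 116 = 141
byte 2: 171 ^ 116 = 223
byte 3:  68 ^  97 =  37
byte 4:   7 ^  99 = 100
byte 5: 118 ^ 107 =  29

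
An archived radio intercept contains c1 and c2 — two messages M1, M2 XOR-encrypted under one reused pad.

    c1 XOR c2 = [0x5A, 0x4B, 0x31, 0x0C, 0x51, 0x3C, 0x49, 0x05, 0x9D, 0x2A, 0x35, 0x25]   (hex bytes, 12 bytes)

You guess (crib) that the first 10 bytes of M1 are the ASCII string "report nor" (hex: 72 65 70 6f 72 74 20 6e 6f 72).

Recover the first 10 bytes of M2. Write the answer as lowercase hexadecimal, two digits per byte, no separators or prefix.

282e41632348696bf258

Since c1 ⊕ c2 = M1 ⊕ M2, XORing with the guessed M1 bytes yields the corresponding M2 bytes: M2 = (c1 ⊕ c2) ⊕ M1.
byte 0: 5a ⊕ 72 = 28
byte 1: 4b ⊕ 65 = 2e
byte 2: 31 ⊕ 70 = 41
byte 3: 0c ⊕ 6f = 63
byte 4: 51 ⊕ 72 = 23
byte 5: 3c ⊕ 74 = 48
byte 6: 49 ⊕ 20 = 69
byte 7: 05 ⊕ 6e = 6b
byte 8: 9d ⊕ 6f = f2
byte 9: 2a ⊕ 72 = 58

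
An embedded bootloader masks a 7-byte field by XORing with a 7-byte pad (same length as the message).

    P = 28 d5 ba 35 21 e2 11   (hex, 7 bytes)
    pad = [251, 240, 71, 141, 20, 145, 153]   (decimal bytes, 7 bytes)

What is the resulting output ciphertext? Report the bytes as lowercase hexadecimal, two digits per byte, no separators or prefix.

d325fdb8357388

XOR is its own inverse, so applying the key byte-wise gives the result directly.
byte 0: 00101000 XOR 11111011 = 11010011
byte 1: 11010101 XOR 11110000 = 00100101
byte 2: 10111010 XOR 01000111 = 11111101
byte 3: 00110101 XOR 10001101 = 10111000
byte 4: 00100001 XOR 00010100 = 00110101
byte 5: 11100010 XOR 10010001 = 01110011
byte 6: 00010001 XOR 10011001 = 10001000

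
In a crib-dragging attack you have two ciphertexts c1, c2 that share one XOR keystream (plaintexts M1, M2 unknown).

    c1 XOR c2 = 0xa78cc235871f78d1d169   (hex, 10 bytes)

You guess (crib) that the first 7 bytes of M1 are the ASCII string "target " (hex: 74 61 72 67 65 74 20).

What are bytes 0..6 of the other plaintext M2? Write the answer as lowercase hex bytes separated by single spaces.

d3 ed b0 52 e2 6b 58

Since c1 ⊕ c2 = M1 ⊕ M2, XORing with the guessed M1 bytes yields the corresponding M2 bytes: M2 = (c1 ⊕ c2) ⊕ M1.
a7 ⊕ 74 = d3
8c ⊕ 61 = ed
c2 ⊕ 72 = b0
35 ⊕ 67 = 52
87 ⊕ 65 = e2
1f ⊕ 74 = 6b
78 ⊕ 20 = 58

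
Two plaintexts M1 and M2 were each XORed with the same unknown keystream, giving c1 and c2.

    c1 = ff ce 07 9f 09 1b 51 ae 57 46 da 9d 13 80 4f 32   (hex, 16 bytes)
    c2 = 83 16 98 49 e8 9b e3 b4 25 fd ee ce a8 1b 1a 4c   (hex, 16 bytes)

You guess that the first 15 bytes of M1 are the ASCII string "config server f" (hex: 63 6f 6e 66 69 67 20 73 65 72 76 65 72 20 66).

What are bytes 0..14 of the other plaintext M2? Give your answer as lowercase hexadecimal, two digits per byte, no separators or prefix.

First, c1 ⊕ c2 = (M1 ⊕ K) ⊕ (M2 ⊕ K) = M1 ⊕ M2, so the key drops out. Then M2 = (M1 ⊕ M2) ⊕ M1 over the first 15 bytes.
byte 0: (ff xor 83) xor 63 = 7c xor 63 = 1f
byte 1: (ce xor 16) xor 6f = d8 xor 6f = b7
byte 2: (07 xor 98) xor 6e = 9f xor 6e = f1
byte 3: (9f xor 49) xor 66 = d6 xor 66 = b0
byte 4: (09 xor e8) xor 69 = e1 xor 69 = 88
byte 5: (1b xor 9b) xor 67 = 80 xor 67 = e7
byte 6: (51 xor e3) xor 20 = b2 xor 20 = 92
byte 7: (ae xor b4) xor 73 = 1a xor 73 = 69
byte 8: (57 xor 25) xor 65 = 72 xor 65 = 17
byte 9: (46 xor fd) xor 72 = bb xor 72 = c9
byte 10: (da xor ee) xor 76 = 34 xor 76 = 42
byte 11: (9d xor ce) xor 65 = 53 xor 65 = 36
byte 12: (13 xor a8) xor 72 = bb xor 72 = c9
byte 13: (80 xor 1b) xor 20 = 9b xor 20 = bb
byte 14: (4f xor 1a) xor 66 = 55 xor 66 = 33

1fb7f1b088e7926917c94236c9bb33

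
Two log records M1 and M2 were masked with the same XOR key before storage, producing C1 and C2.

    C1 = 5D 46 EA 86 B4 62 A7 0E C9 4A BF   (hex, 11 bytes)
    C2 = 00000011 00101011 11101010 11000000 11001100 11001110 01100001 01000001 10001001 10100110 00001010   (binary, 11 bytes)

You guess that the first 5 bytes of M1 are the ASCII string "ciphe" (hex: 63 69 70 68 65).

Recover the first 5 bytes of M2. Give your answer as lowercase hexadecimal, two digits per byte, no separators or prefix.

First, C1 ⊕ C2 = (M1 ⊕ K) ⊕ (M2 ⊕ K) = M1 ⊕ M2, so the key drops out. Then M2 = (M1 ⊕ M2) ⊕ M1 over the first 5 bytes.
byte 0: (5d XOR 03) XOR 63 = 5e XOR 63 = 3d
byte 1: (46 XOR 2b) XOR 69 = 6d XOR 69 = 04
byte 2: (ea XOR ea) XOR 70 = 00 XOR 70 = 70
byte 3: (86 XOR c0) XOR 68 = 46 XOR 68 = 2e
byte 4: (b4 XOR cc) XOR 65 = 78 XOR 65 = 1d

3d04702e1d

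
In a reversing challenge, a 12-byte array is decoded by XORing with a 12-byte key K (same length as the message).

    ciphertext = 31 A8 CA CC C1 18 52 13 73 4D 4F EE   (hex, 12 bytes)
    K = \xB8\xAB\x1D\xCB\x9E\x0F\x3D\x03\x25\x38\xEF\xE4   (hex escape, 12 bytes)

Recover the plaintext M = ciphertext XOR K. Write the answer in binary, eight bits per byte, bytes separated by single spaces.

byte 0: 31 xor b8 = 89
byte 1: a8 xor ab = 03
byte 2: ca xor 1d = d7
byte 3: cc xor cb = 07
byte 4: c1 xor 9e = 5f
byte 5: 18 xor 0f = 17
byte 6: 52 xor 3d = 6f
byte 7: 13 xor 03 = 10
byte 8: 73 xor 25 = 56
byte 9: 4d xor 38 = 75
byte 10: 4f xor ef = a0
byte 11: ee xor e4 = 0a

10001001 00000011 11010111 00000111 01011111 00010111 01101111 00010000 01010110 01110101 10100000 00001010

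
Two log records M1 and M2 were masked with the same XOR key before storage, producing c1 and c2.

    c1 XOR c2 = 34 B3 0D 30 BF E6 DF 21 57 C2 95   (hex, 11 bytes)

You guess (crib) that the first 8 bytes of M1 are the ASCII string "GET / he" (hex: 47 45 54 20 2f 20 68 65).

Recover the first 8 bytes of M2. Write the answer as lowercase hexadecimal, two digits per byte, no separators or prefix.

73f6591090c6b744

Since c1 ⊕ c2 = M1 ⊕ M2, XORing with the guessed M1 bytes yields the corresponding M2 bytes: M2 = (c1 ⊕ c2) ⊕ M1.
00110100 ^ 01000111 = 01110011
10110011 ^ 01000101 = 11110110
00001101 ^ 01010100 = 01011001
00110000 ^ 00100000 = 00010000
10111111 ^ 00101111 = 10010000
11100110 ^ 00100000 = 11000110
11011111 ^ 01101000 = 10110111
00100001 ^ 01100101 = 01000100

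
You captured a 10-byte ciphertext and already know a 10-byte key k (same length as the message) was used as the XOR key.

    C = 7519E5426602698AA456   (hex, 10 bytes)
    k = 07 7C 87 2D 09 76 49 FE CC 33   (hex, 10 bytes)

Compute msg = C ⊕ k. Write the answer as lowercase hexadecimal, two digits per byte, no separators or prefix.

XOR is its own inverse, so applying the key byte-wise gives the result directly.
75 XOR 07 = 72
19 XOR 7c = 65
e5 XOR 87 = 62
42 XOR 2d = 6f
66 XOR 09 = 6f
02 XOR 76 = 74
69 XOR 49 = 20
8a XOR fe = 74
a4 XOR cc = 68
56 XOR 33 = 65

7265626f6f7420746865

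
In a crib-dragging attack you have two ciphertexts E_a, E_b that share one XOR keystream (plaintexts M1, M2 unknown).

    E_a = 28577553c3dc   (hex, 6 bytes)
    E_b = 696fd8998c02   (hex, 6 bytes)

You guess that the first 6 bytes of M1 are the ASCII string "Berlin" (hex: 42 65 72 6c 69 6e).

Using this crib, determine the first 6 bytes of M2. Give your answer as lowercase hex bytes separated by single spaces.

First, E_a ⊕ E_b = (M1 ⊕ K) ⊕ (M2 ⊕ K) = M1 ⊕ M2, so the key drops out. Then M2 = (M1 ⊕ M2) ⊕ M1 over the first 6 bytes.
byte 0: (28 XOR 69) XOR 42 = 41 XOR 42 = 03
byte 1: (57 XOR 6f) XOR 65 = 38 XOR 65 = 5d
byte 2: (75 XOR d8) XOR 72 = ad XOR 72 = df
byte 3: (53 XOR 99) XOR 6c = ca XOR 6c = a6
byte 4: (c3 XOR 8c) XOR 69 = 4f XOR 69 = 26
byte 5: (dc XOR 02) XOR 6e = de XOR 6e = b0

03 5d df a6 26 b0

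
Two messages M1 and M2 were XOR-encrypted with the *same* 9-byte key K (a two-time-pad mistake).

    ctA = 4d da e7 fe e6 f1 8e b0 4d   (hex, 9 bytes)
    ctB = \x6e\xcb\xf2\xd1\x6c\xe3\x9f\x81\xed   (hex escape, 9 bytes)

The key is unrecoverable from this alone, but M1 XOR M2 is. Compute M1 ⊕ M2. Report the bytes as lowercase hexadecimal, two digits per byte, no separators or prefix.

ctA ⊕ ctB = (M1 ⊕ K) ⊕ (M2 ⊕ K) = M1 ⊕ M2 — the shared key cancels under XOR.
01001101 ⊕ 01101110 = 00100011
11011010 ⊕ 11001011 = 00010001
11100111 ⊕ 11110010 = 00010101
11111110 ⊕ 11010001 = 00101111
11100110 ⊕ 01101100 = 10001010
11110001 ⊕ 11100011 = 00010010
10001110 ⊕ 10011111 = 00010001
10110000 ⊕ 10000001 = 00110001
01001101 ⊕ 11101101 = 10100000

2311152f8a121131a0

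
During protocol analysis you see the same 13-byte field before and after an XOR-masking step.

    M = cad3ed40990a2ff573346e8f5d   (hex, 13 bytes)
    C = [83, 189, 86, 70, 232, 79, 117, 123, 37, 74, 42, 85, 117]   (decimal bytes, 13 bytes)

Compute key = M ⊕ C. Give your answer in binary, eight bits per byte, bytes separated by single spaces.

Since C = M ⊕ key, XORing both sides with M gives key = M ⊕ C.
11001010 xor 01010011 = 10011001
11010011 xor 10111101 = 01101110
11101101 xor 01010110 = 10111011
01000000 xor 01000110 = 00000110
10011001 xor 11101000 = 01110001
00001010 xor 01001111 = 01000101
00101111 xor 01110101 = 01011010
11110101 xor 01111011 = 10001110
01110011 xor 00100101 = 01010110
00110100 xor 01001010 = 01111110
01101110 xor 00101010 = 01000100
10001111 xor 01010101 = 11011010
01011101 xor 01110101 = 00101000

10011001 01101110 10111011 00000110 01110001 01000101 01011010 10001110 01010110 01111110 01000100 11011010 00101000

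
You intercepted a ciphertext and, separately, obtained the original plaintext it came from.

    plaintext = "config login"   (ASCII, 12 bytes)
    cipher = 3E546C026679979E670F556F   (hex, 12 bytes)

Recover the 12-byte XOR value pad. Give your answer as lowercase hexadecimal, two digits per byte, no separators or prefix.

5d3b02640f1eb7f208683c01

Since cipher = plaintext ⊕ pad, XORing both sides with plaintext gives pad = plaintext ⊕ cipher.
01100011 xor 00111110 = 01011101
01101111 xor 01010100 = 00111011
01101110 xor 01101100 = 00000010
01100110 xor 00000010 = 01100100
01101001 xor 01100110 = 00001111
01100111 xor 01111001 = 00011110
00100000 xor 10010111 = 10110111
01101100 xor 10011110 = 11110010
01101111 xor 01100111 = 00001000
01100111 xor 00001111 = 01101000
01101001 xor 01010101 = 00111100
01101110 xor 01101111 = 00000001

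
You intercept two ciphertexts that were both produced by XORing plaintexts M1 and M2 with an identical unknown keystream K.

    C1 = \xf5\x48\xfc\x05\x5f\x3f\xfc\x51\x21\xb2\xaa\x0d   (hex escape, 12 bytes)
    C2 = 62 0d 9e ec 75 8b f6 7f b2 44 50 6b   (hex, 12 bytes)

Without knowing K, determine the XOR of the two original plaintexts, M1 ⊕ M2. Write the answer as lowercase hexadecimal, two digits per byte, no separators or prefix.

974562e92ab40a2e93f6fa66

C1 ⊕ C2 = (M1 ⊕ K) ⊕ (M2 ⊕ K) = M1 ⊕ M2 — the shared key cancels under XOR.
11110101 XOR 01100010 = 10010111
01001000 XOR 00001101 = 01000101
11111100 XOR 10011110 = 01100010
00000101 XOR 11101100 = 11101001
01011111 XOR 01110101 = 00101010
00111111 XOR 10001011 = 10110100
11111100 XOR 11110110 = 00001010
01010001 XOR 01111111 = 00101110
00100001 XOR 10110010 = 10010011
10110010 XOR 01000100 = 11110110
10101010 XOR 01010000 = 11111010
00001101 XOR 01101011 = 01100110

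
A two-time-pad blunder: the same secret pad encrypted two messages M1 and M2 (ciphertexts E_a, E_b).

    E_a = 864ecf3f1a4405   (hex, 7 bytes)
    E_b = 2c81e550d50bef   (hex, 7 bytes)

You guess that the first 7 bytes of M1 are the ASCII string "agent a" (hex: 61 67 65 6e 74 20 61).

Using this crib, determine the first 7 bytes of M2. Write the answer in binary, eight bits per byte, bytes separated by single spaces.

11001011 10101000 01001111 00000001 10111011 01101111 10001011

First, E_a ⊕ E_b = (M1 ⊕ K) ⊕ (M2 ⊕ K) = M1 ⊕ M2, so the key drops out. Then M2 = (M1 ⊕ M2) ⊕ M1 over the first 7 bytes.
byte 0: (86 ⊕ 2c) ⊕ 61 = aa ⊕ 61 = cb
byte 1: (4e ⊕ 81) ⊕ 67 = cf ⊕ 67 = a8
byte 2: (cf ⊕ e5) ⊕ 65 = 2a ⊕ 65 = 4f
byte 3: (3f ⊕ 50) ⊕ 6e = 6f ⊕ 6e = 01
byte 4: (1a ⊕ d5) ⊕ 74 = cf ⊕ 74 = bb
byte 5: (44 ⊕ 0b) ⊕ 20 = 4f ⊕ 20 = 6f
byte 6: (05 ⊕ ef) ⊕ 61 = ea ⊕ 61 = 8b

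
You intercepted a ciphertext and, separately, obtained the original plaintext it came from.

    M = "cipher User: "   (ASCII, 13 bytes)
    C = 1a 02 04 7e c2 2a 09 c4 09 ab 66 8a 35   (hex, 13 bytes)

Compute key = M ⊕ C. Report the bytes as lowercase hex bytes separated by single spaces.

79 6b 74 16 a7 58 29 91 7a ce 14 b0 15

Since C = M ⊕ key, XORing both sides with M gives key = M ⊕ C.
01100011 xor 00011010 = 01111001
01101001 xor 00000010 = 01101011
01110000 xor 00000100 = 01110100
01101000 xor 01111110 = 00010110
01100101 xor 11000010 = 10100111
01110010 xor 00101010 = 01011000
00100000 xor 00001001 = 00101001
01010101 xor 11000100 = 10010001
01110011 xor 00001001 = 01111010
01100101 xor 10101011 = 11001110
01110010 xor 01100110 = 00010100
00111010 xor 10001010 = 10110000
00100000 xor 00110101 = 00010101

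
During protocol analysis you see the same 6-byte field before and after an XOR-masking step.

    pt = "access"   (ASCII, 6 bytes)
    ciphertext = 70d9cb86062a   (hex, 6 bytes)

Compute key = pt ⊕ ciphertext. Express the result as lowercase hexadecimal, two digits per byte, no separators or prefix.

Since ciphertext = pt ⊕ key, XORing both sides with pt gives key = pt ⊕ ciphertext.
61 XOR 70 = 11
63 XOR d9 = ba
63 XOR cb = a8
65 XOR 86 = e3
73 XOR 06 = 75
73 XOR 2a = 59

11baa8e37559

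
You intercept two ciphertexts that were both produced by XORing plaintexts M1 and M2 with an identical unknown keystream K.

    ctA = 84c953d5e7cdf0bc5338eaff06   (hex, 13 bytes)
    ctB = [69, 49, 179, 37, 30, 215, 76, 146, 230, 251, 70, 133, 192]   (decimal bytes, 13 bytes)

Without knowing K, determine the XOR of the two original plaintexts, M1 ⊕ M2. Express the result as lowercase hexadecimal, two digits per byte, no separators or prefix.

ctA ⊕ ctB = (M1 ⊕ K) ⊕ (M2 ⊕ K) = M1 ⊕ M2 — the shared key cancels under XOR.
84 XOR 45 = c1
c9 XOR 31 = f8
53 XOR b3 = e0
d5 XOR 25 = f0
e7 XOR 1e = f9
cd XOR d7 = 1a
f0 XOR 4c = bc
bc XOR 92 = 2e
53 XOR e6 = b5
38 XOR fb = c3
ea XOR 46 = ac
ff XOR 85 = 7a
06 XOR c0 = c6

c1f8e0f0f91abc2eb5c3ac7ac6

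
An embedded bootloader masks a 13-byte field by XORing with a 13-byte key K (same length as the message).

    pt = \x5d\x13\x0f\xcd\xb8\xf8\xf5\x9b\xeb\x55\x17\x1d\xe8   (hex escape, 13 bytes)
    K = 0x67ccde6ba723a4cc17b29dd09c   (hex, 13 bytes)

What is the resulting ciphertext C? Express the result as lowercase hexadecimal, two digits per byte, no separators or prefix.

XOR is its own inverse, so applying the key byte-wise gives the result directly.
 93 xor 103 =  58
 19 xor 204 = 223
 15 xor 222 = 209
205 xor 107 = 166
184 xor 167 =  31
248 xor  35 = 219
245 xor 164 =  81
155 xor 204 =  87
235 xor  23 = 252
 85 xor 178 = 231
 23 xor 157 = 138
 29 xor 208 = 205
232 xor 156 = 116

3adfd1a61fdb5157fce78acd74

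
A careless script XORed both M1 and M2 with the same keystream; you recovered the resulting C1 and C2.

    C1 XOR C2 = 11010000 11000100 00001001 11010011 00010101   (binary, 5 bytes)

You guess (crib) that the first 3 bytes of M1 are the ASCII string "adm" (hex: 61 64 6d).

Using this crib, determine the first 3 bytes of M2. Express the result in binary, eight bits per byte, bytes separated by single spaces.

10110001 10100000 01100100

Since C1 ⊕ C2 = M1 ⊕ M2, XORing with the guessed M1 bytes yields the corresponding M2 bytes: M2 = (C1 ⊕ C2) ⊕ M1.
d0 ⊕ 61 = b1
c4 ⊕ 64 = a0
09 ⊕ 6d = 64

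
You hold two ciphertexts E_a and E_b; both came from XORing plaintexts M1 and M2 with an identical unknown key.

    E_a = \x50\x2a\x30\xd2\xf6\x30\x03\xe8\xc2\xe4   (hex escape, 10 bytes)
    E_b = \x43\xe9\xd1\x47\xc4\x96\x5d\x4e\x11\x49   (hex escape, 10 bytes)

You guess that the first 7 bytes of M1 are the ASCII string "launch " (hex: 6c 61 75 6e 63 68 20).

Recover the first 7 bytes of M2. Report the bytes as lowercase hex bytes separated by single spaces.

First, E_a ⊕ E_b = (M1 ⊕ K) ⊕ (M2 ⊕ K) = M1 ⊕ M2, so the key drops out. Then M2 = (M1 ⊕ M2) ⊕ M1 over the first 7 bytes.
byte 0: (50 XOR 43) XOR 6c = 13 XOR 6c = 7f
byte 1: (2a XOR e9) XOR 61 = c3 XOR 61 = a2
byte 2: (30 XOR d1) XOR 75 = e1 XOR 75 = 94
byte 3: (d2 XOR 47) XOR 6e = 95 XOR 6e = fb
byte 4: (f6 XOR c4) XOR 63 = 32 XOR 63 = 51
byte 5: (30 XOR 96) XOR 68 = a6 XOR 68 = ce
byte 6: (03 XOR 5d) XOR 20 = 5e XOR 20 = 7e

7f a2 94 fb 51 ce 7e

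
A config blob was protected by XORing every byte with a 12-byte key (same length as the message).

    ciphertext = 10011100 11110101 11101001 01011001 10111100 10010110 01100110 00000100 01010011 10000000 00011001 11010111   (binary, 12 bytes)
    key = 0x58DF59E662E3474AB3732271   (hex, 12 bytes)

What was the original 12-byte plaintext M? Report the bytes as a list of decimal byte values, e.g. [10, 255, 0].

[196, 42, 176, 191, 222, 117, 33, 78, 224, 243, 59, 166]

XOR is its own inverse, so applying the key byte-wise gives the result directly.
10011100 xor 01011000 = 11000100
11110101 xor 11011111 = 00101010
11101001 xor 01011001 = 10110000
01011001 xor 11100110 = 10111111
10111100 xor 01100010 = 11011110
10010110 xor 11100011 = 01110101
01100110 xor 01000111 = 00100001
00000100 xor 01001010 = 01001110
01010011 xor 10110011 = 11100000
10000000 xor 01110011 = 11110011
00011001 xor 00100010 = 00111011
11010111 xor 01110001 = 10100110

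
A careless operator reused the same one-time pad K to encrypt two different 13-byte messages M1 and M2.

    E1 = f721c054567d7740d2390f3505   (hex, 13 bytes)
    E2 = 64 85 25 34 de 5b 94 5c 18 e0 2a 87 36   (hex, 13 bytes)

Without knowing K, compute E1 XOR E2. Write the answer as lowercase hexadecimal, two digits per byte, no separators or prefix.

93a4e5608826e31ccad925b233

E1 ⊕ E2 = (M1 ⊕ K) ⊕ (M2 ⊕ K) = M1 ⊕ M2 — the shared key cancels under XOR.
11110111 ^ 01100100 = 10010011
00100001 ^ 10000101 = 10100100
11000000 ^ 00100101 = 11100101
01010100 ^ 00110100 = 01100000
01010110 ^ 11011110 = 10001000
01111101 ^ 01011011 = 00100110
01110111 ^ 10010100 = 11100011
01000000 ^ 01011100 = 00011100
11010010 ^ 00011000 = 11001010
00111001 ^ 11100000 = 11011001
00001111 ^ 00101010 = 00100101
00110101 ^ 10000111 = 10110010
00000101 ^ 00110110 = 00110011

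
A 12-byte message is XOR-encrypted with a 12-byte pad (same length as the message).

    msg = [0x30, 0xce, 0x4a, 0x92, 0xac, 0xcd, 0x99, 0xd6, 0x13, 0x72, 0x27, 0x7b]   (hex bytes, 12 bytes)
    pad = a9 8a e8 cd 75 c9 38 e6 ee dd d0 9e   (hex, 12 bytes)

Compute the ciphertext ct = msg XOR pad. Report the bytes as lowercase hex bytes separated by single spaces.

00110000 ⊕ 10101001 = 10011001
11001110 ⊕ 10001010 = 01000100
01001010 ⊕ 11101000 = 10100010
10010010 ⊕ 11001101 = 01011111
10101100 ⊕ 01110101 = 11011001
11001101 ⊕ 11001001 = 00000100
10011001 ⊕ 00111000 = 10100001
11010110 ⊕ 11100110 = 00110000
00010011 ⊕ 11101110 = 11111101
01110010 ⊕ 11011101 = 10101111
00100111 ⊕ 11010000 = 11110111
01111011 ⊕ 10011110 = 11100101

99 44 a2 5f d9 04 a1 30 fd af f7 e5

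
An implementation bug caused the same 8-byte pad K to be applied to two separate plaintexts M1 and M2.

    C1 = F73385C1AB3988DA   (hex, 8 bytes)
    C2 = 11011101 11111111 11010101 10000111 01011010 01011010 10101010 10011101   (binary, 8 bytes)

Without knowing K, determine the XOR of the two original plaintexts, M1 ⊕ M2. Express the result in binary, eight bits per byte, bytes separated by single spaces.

00101010 11001100 01010000 01000110 11110001 01100011 00100010 01000111

C1 ⊕ C2 = (M1 ⊕ K) ⊕ (M2 ⊕ K) = M1 ⊕ M2 — the shared key cancels under XOR.
11110111 xor 11011101 = 00101010
00110011 xor 11111111 = 11001100
10000101 xor 11010101 = 01010000
11000001 xor 10000111 = 01000110
10101011 xor 01011010 = 11110001
00111001 xor 01011010 = 01100011
10001000 xor 10101010 = 00100010
11011010 xor 10011101 = 01000111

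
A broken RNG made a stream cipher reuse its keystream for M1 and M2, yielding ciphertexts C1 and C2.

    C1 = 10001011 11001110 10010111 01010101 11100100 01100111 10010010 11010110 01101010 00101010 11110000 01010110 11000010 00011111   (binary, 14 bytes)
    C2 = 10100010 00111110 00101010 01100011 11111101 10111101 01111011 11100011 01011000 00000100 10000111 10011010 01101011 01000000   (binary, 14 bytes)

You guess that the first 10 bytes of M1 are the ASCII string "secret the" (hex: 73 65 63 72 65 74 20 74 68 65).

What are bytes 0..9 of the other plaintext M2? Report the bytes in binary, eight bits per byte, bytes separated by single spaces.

01011010 10010101 11011110 01000100 01111100 10101110 11001001 01000001 01011010 01001011

First, C1 ⊕ C2 = (M1 ⊕ K) ⊕ (M2 ⊕ K) = M1 ⊕ M2, so the key drops out. Then M2 = (M1 ⊕ M2) ⊕ M1 over the first 10 bytes.
byte 0: (8b xor a2) xor 73 = 29 xor 73 = 5a
byte 1: (ce xor 3e) xor 65 = f0 xor 65 = 95
byte 2: (97 xor 2a) xor 63 = bd xor 63 = de
byte 3: (55 xor 63) xor 72 = 36 xor 72 = 44
byte 4: (e4 xor fd) xor 65 = 19 xor 65 = 7c
byte 5: (67 xor bd) xor 74 = da xor 74 = ae
byte 6: (92 xor 7b) xor 20 = e9 xor 20 = c9
byte 7: (d6 xor e3) xor 74 = 35 xor 74 = 41
byte 8: (6a xor 58) xor 68 = 32 xor 68 = 5a
byte 9: (2a xor 04) xor 65 = 2e xor 65 = 4b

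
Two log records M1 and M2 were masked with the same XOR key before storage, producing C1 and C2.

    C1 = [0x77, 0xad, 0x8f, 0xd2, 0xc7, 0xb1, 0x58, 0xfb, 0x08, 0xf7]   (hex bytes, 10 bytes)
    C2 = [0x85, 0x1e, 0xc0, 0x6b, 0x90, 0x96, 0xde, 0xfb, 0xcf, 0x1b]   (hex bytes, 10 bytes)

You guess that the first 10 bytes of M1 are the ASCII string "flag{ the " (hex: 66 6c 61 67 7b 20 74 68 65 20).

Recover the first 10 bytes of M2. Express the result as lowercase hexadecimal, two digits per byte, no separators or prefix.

First, C1 ⊕ C2 = (M1 ⊕ K) ⊕ (M2 ⊕ K) = M1 ⊕ M2, so the key drops out. Then M2 = (M1 ⊕ M2) ⊕ M1 over the first 10 bytes.
byte 0: (77 XOR 85) XOR 66 = f2 XOR 66 = 94
byte 1: (ad XOR 1e) XOR 6c = b3 XOR 6c = df
byte 2: (8f XOR c0) XOR 61 = 4f XOR 61 = 2e
byte 3: (d2 XOR 6b) XOR 67 = b9 XOR 67 = de
byte 4: (c7 XOR 90) XOR 7b = 57 XOR 7b = 2c
byte 5: (b1 XOR 96) XOR 20 = 27 XOR 20 = 07
byte 6: (58 XOR de) XOR 74 = 86 XOR 74 = f2
byte 7: (fb XOR fb) XOR 68 = 00 XOR 68 = 68
byte 8: (08 XOR cf) XOR 65 = c7 XOR 65 = a2
byte 9: (f7 XOR 1b) XOR 20 = ec XOR 20 = cc

94df2ede2c07f268a2cc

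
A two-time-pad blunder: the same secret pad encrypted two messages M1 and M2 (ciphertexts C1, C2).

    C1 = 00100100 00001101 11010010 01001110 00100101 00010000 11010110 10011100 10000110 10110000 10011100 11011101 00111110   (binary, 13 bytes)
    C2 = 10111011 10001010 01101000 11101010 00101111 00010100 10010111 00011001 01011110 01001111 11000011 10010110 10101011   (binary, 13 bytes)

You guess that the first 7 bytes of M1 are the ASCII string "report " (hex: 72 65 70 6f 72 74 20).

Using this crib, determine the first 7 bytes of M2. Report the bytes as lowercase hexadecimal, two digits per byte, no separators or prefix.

First, C1 ⊕ C2 = (M1 ⊕ K) ⊕ (M2 ⊕ K) = M1 ⊕ M2, so the key drops out. Then M2 = (M1 ⊕ M2) ⊕ M1 over the first 7 bytes.
byte 0: (24 XOR bb) XOR 72 = 9f XOR 72 = ed
byte 1: (0d XOR 8a) XOR 65 = 87 XOR 65 = e2
byte 2: (d2 XOR 68) XOR 70 = ba XOR 70 = ca
byte 3: (4e XOR ea) XOR 6f = a4 XOR 6f = cb
byte 4: (25 XOR 2f) XOR 72 = 0a XOR 72 = 78
byte 5: (10 XOR 14) XOR 74 = 04 XOR 74 = 70
byte 6: (d6 XOR 97) XOR 20 = 41 XOR 20 = 61

ede2cacb787061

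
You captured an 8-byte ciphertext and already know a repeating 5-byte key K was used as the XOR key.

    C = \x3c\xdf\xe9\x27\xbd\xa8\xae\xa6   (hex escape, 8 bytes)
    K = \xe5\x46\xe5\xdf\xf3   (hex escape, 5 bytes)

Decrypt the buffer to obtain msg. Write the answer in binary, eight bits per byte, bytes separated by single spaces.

The 5-byte key repeats, so the effective keystream is e5 46 e5 df f3 e5 46 e5.
byte 0:  60 ^ 229 = 217
byte 1: 223 ^  70 = 153
byte 2: 233 ^ 229 =  12
byte 3:  39 ^ 223 = 248
byte 4: 189 ^ 243 =  78
byte 5: 168 ^ 229 =  77
byte 6: 174 ^  70 = 232
byte 7: 166 ^ 229 =  67

11011001 10011001 00001100 11111000 01001110 01001101 11101000 01000011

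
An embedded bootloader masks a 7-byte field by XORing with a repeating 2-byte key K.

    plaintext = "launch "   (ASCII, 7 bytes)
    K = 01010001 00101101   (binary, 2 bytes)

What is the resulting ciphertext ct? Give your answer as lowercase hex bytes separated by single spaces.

3d 4c 24 43 32 45 71

The 2-byte key repeats, so the effective keystream is 51 2d 51 2d 51 2d 51.
byte 0: 6c XOR 51 = 3d
byte 1: 61 XOR 2d = 4c
byte 2: 75 XOR 51 = 24
byte 3: 6e XOR 2d = 43
byte 4: 63 XOR 51 = 32
byte 5: 68 XOR 2d = 45
byte 6: 20 XOR 51 = 71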